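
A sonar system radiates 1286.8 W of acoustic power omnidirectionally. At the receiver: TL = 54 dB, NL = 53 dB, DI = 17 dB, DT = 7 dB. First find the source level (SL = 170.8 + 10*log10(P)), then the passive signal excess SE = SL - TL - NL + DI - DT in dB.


Step 1: SL = 170.8 + 10*log10(1286.8) = 201.9 dB
Step 2: SE = SL - TL - NL + DI - DT = 201.9 - 54 - 53 + 17 - 7 = 104.9

104.9 dB


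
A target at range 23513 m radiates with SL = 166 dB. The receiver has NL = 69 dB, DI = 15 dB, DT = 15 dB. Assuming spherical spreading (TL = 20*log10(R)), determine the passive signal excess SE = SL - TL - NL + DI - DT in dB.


Step 1: TL = 20*log10(23513) = 87.43 dB
Step 2: SE = 166 - 87.43 - 69 + 15 - 15 = 9.57

9.57 dB


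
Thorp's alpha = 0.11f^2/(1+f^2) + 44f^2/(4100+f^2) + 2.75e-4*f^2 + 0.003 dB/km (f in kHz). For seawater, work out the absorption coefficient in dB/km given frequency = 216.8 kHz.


f^2 = 47002.24
alpha = 0.11*47002.24/(1+47002.24) + 44*47002.24/(4100+47002.24) + 2.75e-4*47002.24 + 0.003 = 53.508

53.508 dB/km


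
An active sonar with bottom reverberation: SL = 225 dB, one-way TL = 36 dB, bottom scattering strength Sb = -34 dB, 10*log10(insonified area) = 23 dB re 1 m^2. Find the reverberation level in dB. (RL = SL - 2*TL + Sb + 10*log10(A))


RL = SL - 2*TL + Sb + 10*log10(A) = 225 - 2*36 + (-34) + 23 = 142

142 dB


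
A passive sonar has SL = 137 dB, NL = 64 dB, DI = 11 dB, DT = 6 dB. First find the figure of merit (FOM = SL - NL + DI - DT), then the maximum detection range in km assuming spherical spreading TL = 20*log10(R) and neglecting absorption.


Step 1: FOM = SL - NL + DI - DT = 137 - 64 + 11 - 6 = 78 dB
Step 2: at max range FOM = TL = 20*log10(R), so R = 10^(78/20) = 7943.28 m = 7.94 km

7.94 km


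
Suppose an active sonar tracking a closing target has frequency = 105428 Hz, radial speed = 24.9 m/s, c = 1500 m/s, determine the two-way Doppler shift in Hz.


3500.21 Hz


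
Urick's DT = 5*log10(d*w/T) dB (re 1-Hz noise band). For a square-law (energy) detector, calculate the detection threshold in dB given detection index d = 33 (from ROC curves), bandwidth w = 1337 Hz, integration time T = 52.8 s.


14.61 dB


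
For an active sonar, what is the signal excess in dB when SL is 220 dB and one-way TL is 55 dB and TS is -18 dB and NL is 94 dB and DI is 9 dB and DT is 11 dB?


-4 dB


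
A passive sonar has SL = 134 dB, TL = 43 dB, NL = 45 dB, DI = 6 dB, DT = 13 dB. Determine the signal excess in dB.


SE = SL - TL - NL + DI - DT = 134 - 43 - 45 + 6 - 13 = 39

39 dB


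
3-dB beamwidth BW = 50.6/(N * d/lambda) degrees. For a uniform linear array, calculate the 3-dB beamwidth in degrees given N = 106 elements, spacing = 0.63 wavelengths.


BW = 50.6 / (106 * 0.63) = 50.6 / 66.78 = 0.76

0.76 deg


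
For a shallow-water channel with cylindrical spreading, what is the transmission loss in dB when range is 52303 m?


TL = 10*log10(52303) = 47.19

47.19 dB


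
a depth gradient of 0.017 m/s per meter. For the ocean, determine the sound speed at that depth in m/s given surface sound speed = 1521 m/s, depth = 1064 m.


c = 1521 + 0.017 * 1064 = 1539.088

1539.088 m/s


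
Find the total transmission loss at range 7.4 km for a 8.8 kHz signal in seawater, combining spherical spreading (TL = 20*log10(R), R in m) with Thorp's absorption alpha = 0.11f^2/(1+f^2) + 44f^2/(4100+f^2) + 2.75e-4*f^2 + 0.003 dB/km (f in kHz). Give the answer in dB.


84.4 dB


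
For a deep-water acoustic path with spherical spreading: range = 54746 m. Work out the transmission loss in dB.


94.77 dB


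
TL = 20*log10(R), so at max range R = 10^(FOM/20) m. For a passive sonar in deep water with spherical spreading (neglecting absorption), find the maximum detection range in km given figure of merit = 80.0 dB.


At max range FOM = TL, so 20*log10(R) = 80.0
R = 10^(80.0/20) = 10000.0 m = 10.0 km

10.0 km


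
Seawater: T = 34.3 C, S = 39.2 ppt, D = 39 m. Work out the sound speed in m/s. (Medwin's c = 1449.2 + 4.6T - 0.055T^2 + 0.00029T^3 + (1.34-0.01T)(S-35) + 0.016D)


1558.79 m/s


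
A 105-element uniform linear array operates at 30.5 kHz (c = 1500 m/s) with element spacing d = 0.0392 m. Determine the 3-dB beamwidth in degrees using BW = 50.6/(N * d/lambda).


0.6 deg


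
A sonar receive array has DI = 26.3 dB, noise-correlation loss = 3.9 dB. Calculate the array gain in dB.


22.4 dB


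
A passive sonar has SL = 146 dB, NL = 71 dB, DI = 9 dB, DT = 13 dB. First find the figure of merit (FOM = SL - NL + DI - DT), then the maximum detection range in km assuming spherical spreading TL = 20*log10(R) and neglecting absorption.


Step 1: FOM = SL - NL + DI - DT = 146 - 71 + 9 - 13 = 71 dB
Step 2: at max range FOM = TL = 20*log10(R), so R = 10^(71/20) = 3548.13 m = 3.55 km

3.55 km


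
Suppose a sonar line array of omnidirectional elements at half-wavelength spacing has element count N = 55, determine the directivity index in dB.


DI = 10*log10(55) = 17.4

17.4 dB


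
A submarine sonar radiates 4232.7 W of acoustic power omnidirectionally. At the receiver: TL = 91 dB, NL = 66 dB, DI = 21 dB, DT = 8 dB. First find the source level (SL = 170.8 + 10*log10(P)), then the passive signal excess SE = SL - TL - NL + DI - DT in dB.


Step 1: SL = 170.8 + 10*log10(4232.7) = 207.07 dB
Step 2: SE = SL - TL - NL + DI - DT = 207.07 - 91 - 66 + 21 - 8 = 63.07

63.07 dB


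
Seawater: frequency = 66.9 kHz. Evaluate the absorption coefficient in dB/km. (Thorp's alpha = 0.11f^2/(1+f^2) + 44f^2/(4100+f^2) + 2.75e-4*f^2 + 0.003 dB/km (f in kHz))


f^2 = 4475.61
alpha = 0.11*4475.61/(1+4475.61) + 44*4475.61/(4100+4475.61) + 2.75e-4*4475.61 + 0.003 = 24.307

24.307 dB/km


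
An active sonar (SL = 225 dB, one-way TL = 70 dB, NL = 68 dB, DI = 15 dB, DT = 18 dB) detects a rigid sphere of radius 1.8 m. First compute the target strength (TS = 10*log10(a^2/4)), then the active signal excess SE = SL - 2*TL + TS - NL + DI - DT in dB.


Step 1: TS = 10*log10(1.8^2/4) = -0.92 dB
Step 2: SE = SL - 2*TL + TS - NL + DI - DT = 225 - 2*70 + (-0.92) - 68 + 15 - 18 = 13.08

13.08 dB


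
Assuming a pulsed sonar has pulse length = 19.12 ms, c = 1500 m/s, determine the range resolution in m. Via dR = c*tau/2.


dR = c*tau/2 = 1500 * 19.12e-3 / 2 = 14.34

14.34 m


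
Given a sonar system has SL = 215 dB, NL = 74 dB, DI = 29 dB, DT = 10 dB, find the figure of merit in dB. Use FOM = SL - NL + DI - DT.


160 dB


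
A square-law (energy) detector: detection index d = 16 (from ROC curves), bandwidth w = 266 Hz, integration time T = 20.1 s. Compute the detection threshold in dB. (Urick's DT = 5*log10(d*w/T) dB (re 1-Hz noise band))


11.63 dB


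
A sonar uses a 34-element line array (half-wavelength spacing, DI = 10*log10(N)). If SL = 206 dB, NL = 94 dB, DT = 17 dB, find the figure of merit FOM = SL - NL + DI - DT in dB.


Step 1: DI = 10*log10(34) = 15.31 dB
Step 2: FOM = SL - NL + DI - DT = 206 - 94 + 15.31 - 17 = 110.31

110.31 dB


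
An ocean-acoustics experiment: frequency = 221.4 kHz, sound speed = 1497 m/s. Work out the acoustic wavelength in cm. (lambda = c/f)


0.68 cm


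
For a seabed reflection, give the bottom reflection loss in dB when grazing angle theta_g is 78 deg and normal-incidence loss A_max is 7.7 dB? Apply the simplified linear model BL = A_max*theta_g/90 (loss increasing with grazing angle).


6.67 dB


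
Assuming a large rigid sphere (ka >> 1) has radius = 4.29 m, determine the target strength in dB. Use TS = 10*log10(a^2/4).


6.63 dB


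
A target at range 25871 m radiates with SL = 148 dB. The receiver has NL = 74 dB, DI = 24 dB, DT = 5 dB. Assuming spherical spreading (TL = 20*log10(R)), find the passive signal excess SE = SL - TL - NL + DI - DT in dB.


4.74 dB


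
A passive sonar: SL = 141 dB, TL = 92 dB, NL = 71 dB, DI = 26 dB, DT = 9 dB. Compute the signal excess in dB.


-5 dB


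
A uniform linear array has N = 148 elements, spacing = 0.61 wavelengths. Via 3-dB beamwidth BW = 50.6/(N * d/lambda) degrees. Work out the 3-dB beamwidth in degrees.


BW = 50.6 / (148 * 0.61) = 50.6 / 90.28 = 0.56

0.56 deg


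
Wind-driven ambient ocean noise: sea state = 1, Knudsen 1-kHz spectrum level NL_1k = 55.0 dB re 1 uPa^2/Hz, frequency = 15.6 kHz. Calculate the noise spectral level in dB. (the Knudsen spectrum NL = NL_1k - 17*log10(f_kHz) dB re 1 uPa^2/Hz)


NL = NL_1k - 17*log10(f_kHz) = 55.0 - 17*log10(15.6) = 55.0 - (20.28) = 34.72

34.72 dB


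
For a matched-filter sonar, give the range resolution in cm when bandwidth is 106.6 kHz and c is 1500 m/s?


0.7 cm


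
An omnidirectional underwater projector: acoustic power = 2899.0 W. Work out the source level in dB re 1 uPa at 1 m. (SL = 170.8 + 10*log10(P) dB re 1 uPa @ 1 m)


205.42 dB


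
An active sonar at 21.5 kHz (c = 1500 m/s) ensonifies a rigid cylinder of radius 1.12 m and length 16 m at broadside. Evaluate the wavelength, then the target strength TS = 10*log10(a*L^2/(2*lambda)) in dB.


Step 1: lambda = c/f = 1500/21500 = 0.06977 m
Step 2: TS = 10*log10(a*L^2/(2*lambda)) = 10*log10(1.12*16^2/(2*0.06977)) = 33.13

33.13 dB


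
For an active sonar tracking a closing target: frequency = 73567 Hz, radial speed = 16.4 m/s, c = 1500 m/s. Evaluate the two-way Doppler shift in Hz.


fd = 2*f*v/c = 2 * 73567 * 16.4 / 1500 = 1608.67

1608.67 Hz


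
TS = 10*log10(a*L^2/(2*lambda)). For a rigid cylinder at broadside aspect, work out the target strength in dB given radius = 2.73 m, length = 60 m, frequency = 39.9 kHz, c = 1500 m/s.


51.16 dB


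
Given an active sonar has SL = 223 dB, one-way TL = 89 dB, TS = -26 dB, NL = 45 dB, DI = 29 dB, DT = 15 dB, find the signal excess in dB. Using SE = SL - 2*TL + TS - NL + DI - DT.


-12 dB


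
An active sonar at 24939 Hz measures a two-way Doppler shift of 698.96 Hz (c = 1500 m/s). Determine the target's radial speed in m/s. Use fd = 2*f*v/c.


From fd = 2*f*v/c, v = c*fd/(2*f) = 1500 * 698.96 / (2*24939) = 21.02

21.02 m/s


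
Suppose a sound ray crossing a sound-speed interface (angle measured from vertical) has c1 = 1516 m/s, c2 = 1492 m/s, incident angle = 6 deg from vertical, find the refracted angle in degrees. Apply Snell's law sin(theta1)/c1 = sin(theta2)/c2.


5.9 deg


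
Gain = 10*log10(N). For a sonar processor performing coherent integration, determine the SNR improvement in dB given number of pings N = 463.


Gain = 10*log10(463) = 26.66

26.66 dB


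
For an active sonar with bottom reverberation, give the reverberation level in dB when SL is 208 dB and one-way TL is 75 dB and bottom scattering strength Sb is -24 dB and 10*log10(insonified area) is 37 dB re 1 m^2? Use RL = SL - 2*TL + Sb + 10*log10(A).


RL = SL - 2*TL + Sb + 10*log10(A) = 208 - 2*75 + (-24) + 37 = 71

71 dB


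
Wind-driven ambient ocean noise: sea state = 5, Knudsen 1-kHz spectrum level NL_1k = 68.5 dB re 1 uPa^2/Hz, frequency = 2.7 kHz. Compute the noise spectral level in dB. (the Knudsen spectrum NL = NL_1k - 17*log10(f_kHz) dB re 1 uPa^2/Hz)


61.17 dB


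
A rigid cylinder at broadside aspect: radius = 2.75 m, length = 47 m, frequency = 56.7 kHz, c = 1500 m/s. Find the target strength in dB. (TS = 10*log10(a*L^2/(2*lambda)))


lambda = 1500/56700 = 0.02646 m
TS = 10*log10(2.75*47^2/(2*0.02646)) = 50.6

50.6 dB


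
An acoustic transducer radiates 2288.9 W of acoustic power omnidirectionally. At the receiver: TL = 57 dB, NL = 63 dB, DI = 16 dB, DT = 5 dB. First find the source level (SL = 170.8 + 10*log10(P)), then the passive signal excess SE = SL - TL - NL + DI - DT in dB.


Step 1: SL = 170.8 + 10*log10(2288.9) = 204.4 dB
Step 2: SE = SL - TL - NL + DI - DT = 204.4 - 57 - 63 + 16 - 5 = 95.4

95.4 dB


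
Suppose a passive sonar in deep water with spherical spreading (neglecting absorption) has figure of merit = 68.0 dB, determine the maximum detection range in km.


At max range FOM = TL, so 20*log10(R) = 68.0
R = 10^(68.0/20) = 2511.89 m = 2.51 km

2.51 km


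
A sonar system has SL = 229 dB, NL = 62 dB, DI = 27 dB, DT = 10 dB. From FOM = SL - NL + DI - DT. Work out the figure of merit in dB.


FOM = SL - NL + DI - DT = 229 - 62 + 27 - 10 = 184

184 dB


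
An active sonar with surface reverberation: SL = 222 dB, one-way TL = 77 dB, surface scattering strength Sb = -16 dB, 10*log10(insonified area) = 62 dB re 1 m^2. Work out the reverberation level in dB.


RL = SL - 2*TL + Sb + 10*log10(A) = 222 - 2*77 + (-16) + 62 = 114

114 dB


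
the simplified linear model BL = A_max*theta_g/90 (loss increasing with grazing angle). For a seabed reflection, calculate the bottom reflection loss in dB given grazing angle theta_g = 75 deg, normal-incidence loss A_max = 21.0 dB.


BL = A_max * theta_g / 90 = 21.0 * 75 / 90 = 17.5

17.5 dB


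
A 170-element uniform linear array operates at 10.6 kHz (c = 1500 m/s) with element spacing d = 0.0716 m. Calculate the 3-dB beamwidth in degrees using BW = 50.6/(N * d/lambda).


Step 1: lambda = 1500/10600 = 0.14151 m
Step 2: d/lambda = 0.0716/0.14151 = 0.506
Step 3: BW = 50.6/(N * d/lambda) = 50.6/(170 * 0.506) = 0.59

0.59 deg


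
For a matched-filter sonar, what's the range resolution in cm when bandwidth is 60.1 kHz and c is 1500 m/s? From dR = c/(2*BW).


dR = c/(2*BW) = 1500 / (2 * 60.1e3) = 0.0125 m = 1.25 cm

1.25 cm


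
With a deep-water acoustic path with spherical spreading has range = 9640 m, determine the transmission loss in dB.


TL = 20*log10(9640) = 79.68

79.68 dB


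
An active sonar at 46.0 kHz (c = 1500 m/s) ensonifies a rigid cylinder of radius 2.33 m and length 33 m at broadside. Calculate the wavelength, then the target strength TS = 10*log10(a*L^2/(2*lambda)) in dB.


Step 1: lambda = c/f = 1500/46000 = 0.03261 m
Step 2: TS = 10*log10(a*L^2/(2*lambda)) = 10*log10(2.33*33^2/(2*0.03261)) = 45.9

45.9 dB


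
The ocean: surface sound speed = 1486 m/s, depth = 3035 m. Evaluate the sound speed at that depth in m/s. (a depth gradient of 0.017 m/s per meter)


c = 1486 + 0.017 * 3035 = 1537.595

1537.595 m/s


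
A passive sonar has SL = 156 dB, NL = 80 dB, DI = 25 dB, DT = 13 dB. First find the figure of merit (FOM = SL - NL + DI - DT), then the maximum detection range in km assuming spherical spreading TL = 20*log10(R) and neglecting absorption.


Step 1: FOM = SL - NL + DI - DT = 156 - 80 + 25 - 13 = 88 dB
Step 2: at max range FOM = TL = 20*log10(R), so R = 10^(88/20) = 25118.86 m = 25.12 km

25.12 km


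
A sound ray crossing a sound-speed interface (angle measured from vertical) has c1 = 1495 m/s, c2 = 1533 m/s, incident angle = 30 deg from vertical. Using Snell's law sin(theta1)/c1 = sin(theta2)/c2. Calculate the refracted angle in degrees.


sin(theta2) = (c2/c1)*sin(theta1) = (1533/1495)*sin(30 deg) = 0.51271
theta2 = arcsin(0.51271) = 30.84

30.84 deg


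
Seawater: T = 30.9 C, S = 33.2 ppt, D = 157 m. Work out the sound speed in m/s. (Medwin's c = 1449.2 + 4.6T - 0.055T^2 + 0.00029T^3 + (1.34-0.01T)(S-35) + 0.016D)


c = 1449.2 + 4.6*30.9 - 0.055*30.9^2 + 0.00029*30.9^3 + (1.34 - 0.01*30.9)*(33.2 - 35) + 0.016*157 = 1548.04

1548.04 m/s


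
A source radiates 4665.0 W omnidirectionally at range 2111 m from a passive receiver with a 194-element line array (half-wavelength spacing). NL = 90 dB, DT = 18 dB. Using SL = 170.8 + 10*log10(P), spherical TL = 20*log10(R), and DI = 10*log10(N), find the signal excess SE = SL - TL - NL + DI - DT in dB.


55.88 dB


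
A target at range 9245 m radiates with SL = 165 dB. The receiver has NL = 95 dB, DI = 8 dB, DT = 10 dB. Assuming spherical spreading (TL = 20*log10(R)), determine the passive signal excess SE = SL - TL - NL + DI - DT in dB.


Step 1: TL = 20*log10(9245) = 79.32 dB
Step 2: SE = 165 - 79.32 - 95 + 8 - 10 = -11.32

-11.32 dB


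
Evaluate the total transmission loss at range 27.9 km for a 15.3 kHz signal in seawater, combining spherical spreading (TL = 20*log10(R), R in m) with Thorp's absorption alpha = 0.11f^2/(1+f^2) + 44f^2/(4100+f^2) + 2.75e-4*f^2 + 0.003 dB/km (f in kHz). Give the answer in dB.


Step 1 (Thorp): alpha = 0.11*234.09/(1+234.09) + 44*234.09/(4100+234.09) + 2.75e-4*234.09 + 0.003 = 2.5534 dB/km
Step 2: TL_spread = 20*log10(27900) = 88.91 dB
Step 3: TL_abs = alpha*R = 2.5534 * 27.9 = 71.24 dB
Step 4: TL_total = 88.91 + 71.24 = 160.15

160.15 dB


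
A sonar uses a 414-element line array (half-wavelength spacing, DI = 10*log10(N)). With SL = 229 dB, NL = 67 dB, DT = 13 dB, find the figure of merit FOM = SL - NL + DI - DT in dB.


Step 1: DI = 10*log10(414) = 26.17 dB
Step 2: FOM = SL - NL + DI - DT = 229 - 67 + 26.17 - 13 = 175.17

175.17 dB


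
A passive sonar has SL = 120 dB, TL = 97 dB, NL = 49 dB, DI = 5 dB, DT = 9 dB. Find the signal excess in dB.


-30 dB


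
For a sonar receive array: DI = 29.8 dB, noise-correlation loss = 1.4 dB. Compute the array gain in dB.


28.4 dB


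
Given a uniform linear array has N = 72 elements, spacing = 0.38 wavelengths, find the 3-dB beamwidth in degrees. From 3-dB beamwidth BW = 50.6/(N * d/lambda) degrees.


BW = 50.6 / (72 * 0.38) = 50.6 / 27.36 = 1.85

1.85 deg


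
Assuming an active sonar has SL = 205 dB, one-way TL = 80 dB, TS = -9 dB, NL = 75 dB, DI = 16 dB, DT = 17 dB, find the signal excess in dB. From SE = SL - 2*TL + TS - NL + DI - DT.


SE = SL - 2*TL + TS - NL + DI - DT = 205 - 2*80 + (-9) - 75 + 16 - 17 = -40

-40 dB


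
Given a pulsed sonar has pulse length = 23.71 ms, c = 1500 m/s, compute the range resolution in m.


17.7825 m


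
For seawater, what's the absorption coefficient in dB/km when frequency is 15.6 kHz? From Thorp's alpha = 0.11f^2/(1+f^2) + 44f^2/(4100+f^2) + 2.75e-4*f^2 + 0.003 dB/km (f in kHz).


f^2 = 243.36
alpha = 0.11*243.36/(1+243.36) + 44*243.36/(4100+243.36) + 2.75e-4*243.36 + 0.003 = 2.645

2.645 dB/km


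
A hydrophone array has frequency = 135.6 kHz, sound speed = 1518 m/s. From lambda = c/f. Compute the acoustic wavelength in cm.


lambda = c/f = 1518 / 135600 = 0.0112 m = 1.12 cm

1.12 cm


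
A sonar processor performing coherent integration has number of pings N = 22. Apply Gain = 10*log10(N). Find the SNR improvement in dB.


13.42 dB


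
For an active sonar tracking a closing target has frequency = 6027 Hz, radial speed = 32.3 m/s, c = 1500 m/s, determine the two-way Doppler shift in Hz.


fd = 2*f*v/c = 2 * 6027 * 32.3 / 1500 = 259.56

259.56 Hz


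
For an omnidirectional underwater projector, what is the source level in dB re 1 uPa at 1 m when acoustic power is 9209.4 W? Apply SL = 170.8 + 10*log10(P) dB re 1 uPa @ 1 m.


210.44 dB


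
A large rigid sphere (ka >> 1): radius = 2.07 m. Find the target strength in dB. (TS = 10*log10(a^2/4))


TS = 10*log10(2.07^2 / 4) = 10*log10(1.071225) = 0.3

0.3 dB


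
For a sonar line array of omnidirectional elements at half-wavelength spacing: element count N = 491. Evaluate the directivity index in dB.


DI = 10*log10(491) = 26.91

26.91 dB


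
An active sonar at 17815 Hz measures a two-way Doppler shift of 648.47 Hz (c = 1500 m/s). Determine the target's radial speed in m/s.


From fd = 2*f*v/c, v = c*fd/(2*f) = 1500 * 648.47 / (2*17815) = 27.3

27.3 m/s


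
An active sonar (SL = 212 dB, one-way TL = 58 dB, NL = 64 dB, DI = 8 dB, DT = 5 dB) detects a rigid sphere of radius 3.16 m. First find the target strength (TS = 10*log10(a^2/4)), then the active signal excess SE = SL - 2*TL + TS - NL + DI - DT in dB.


Step 1: TS = 10*log10(3.16^2/4) = 3.97 dB
Step 2: SE = SL - 2*TL + TS - NL + DI - DT = 212 - 2*58 + (3.97) - 64 + 8 - 5 = 38.97

38.97 dB


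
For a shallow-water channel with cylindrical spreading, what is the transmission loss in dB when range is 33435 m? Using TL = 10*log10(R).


TL = 10*log10(33435) = 45.24

45.24 dB


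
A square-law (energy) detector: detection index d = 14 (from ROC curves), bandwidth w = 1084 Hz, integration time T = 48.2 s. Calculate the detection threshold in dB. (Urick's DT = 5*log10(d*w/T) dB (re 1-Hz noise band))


DT = 5*log10(d*w/T) = 5*log10(14 * 1084 / 48.2) = 5*log10(314.85) = 12.49

12.49 dB


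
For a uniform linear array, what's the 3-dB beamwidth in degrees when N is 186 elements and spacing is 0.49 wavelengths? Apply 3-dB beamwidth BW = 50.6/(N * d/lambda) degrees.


BW = 50.6 / (186 * 0.49) = 50.6 / 91.14 = 0.56

0.56 deg


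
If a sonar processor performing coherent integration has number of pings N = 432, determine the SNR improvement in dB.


Gain = 10*log10(432) = 26.35

26.35 dB


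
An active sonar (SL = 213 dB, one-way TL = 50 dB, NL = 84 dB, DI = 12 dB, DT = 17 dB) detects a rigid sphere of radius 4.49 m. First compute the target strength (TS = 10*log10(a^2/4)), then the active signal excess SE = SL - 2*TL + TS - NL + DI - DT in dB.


Step 1: TS = 10*log10(4.49^2/4) = 7.02 dB
Step 2: SE = SL - 2*TL + TS - NL + DI - DT = 213 - 2*50 + (7.02) - 84 + 12 - 17 = 31.02

31.02 dB


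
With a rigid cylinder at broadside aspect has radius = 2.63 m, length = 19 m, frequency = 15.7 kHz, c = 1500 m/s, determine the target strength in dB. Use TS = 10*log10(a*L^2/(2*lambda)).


lambda = 1500/15700 = 0.09554 m
TS = 10*log10(2.63*19^2/(2*0.09554)) = 36.96

36.96 dB


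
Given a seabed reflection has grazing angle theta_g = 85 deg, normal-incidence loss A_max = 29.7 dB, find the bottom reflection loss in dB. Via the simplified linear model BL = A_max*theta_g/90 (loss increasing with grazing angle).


28.05 dB


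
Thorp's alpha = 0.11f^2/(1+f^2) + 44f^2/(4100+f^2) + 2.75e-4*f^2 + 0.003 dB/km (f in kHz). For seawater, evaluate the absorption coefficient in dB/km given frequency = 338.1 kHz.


f^2 = 114311.61
alpha = 0.11*114311.61/(1+114311.61) + 44*114311.61/(4100+114311.61) + 2.75e-4*114311.61 + 0.003 = 74.025

74.025 dB/km


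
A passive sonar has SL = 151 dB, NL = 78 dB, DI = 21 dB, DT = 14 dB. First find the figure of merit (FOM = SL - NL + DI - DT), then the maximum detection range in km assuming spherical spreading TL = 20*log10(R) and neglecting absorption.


Step 1: FOM = SL - NL + DI - DT = 151 - 78 + 21 - 14 = 80 dB
Step 2: at max range FOM = TL = 20*log10(R), so R = 10^(80/20) = 10000.0 m = 10.0 km

10.0 km


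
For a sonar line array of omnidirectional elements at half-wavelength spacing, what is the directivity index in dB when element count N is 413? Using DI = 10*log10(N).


26.16 dB


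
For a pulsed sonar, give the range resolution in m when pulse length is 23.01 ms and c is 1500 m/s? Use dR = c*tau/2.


17.2575 m


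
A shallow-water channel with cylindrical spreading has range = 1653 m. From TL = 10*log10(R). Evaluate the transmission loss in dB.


TL = 10*log10(1653) = 32.18

32.18 dB


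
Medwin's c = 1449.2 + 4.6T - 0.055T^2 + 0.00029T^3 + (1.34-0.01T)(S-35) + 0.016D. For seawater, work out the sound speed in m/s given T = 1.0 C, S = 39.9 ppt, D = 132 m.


c = 1449.2 + 4.6*1.0 - 0.055*1.0^2 + 0.00029*1.0^3 + (1.34 - 0.01*1.0)*(39.9 - 35) + 0.016*132 = 1462.37

1462.37 m/s


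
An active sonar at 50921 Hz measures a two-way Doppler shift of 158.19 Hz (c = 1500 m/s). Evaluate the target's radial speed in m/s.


From fd = 2*f*v/c, v = c*fd/(2*f) = 1500 * 158.19 / (2*50921) = 2.33

2.33 m/s


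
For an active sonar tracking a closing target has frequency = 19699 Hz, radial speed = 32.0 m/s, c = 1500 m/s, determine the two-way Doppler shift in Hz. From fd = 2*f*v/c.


840.49 Hz


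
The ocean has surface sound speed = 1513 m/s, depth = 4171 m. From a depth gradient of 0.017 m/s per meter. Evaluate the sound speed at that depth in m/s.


c = 1513 + 0.017 * 4171 = 1583.907

1583.907 m/s


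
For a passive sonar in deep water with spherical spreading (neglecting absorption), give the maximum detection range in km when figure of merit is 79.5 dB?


9.44 km


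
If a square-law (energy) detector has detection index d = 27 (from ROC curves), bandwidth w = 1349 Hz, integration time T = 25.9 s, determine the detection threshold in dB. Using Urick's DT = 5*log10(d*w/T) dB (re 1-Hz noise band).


DT = 5*log10(d*w/T) = 5*log10(27 * 1349 / 25.9) = 5*log10(1406.29) = 15.74

15.74 dB


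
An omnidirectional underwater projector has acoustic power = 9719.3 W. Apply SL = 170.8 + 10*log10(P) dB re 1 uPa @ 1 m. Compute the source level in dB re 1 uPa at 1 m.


210.68 dB


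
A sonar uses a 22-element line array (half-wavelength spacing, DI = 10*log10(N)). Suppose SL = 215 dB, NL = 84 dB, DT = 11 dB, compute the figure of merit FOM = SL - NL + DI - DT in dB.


Step 1: DI = 10*log10(22) = 13.42 dB
Step 2: FOM = SL - NL + DI - DT = 215 - 84 + 13.42 - 11 = 133.42

133.42 dB


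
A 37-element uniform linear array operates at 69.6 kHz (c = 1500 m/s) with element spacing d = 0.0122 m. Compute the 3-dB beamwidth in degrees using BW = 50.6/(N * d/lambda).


Step 1: lambda = 1500/69600 = 0.02155 m
Step 2: d/lambda = 0.0122/0.02155 = 0.5661
Step 3: BW = 50.6/(N * d/lambda) = 50.6/(37 * 0.5661) = 2.42

2.42 deg


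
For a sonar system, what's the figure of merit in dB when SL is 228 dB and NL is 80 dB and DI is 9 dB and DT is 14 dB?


FOM = SL - NL + DI - DT = 228 - 80 + 9 - 14 = 143

143 dB


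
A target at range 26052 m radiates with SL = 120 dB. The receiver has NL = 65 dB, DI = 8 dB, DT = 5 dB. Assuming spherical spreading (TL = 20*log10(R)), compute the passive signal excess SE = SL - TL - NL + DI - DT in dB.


-30.32 dB


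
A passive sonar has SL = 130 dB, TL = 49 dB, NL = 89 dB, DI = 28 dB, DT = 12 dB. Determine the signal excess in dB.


8 dB


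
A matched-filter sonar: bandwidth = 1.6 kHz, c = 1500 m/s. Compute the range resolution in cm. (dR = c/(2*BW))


dR = c/(2*BW) = 1500 / (2 * 1.6e3) = 0.4688 m = 46.88 cm

46.88 cm


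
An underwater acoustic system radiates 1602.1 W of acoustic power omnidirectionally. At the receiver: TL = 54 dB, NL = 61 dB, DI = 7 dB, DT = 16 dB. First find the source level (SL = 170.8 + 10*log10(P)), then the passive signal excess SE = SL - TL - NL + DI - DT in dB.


Step 1: SL = 170.8 + 10*log10(1602.1) = 202.85 dB
Step 2: SE = SL - TL - NL + DI - DT = 202.85 - 54 - 61 + 7 - 16 = 78.85

78.85 dB


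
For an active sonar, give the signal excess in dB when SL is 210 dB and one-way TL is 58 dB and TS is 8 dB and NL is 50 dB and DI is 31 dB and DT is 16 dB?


SE = SL - 2*TL + TS - NL + DI - DT = 210 - 2*58 + (8) - 50 + 31 - 16 = 67

67 dB


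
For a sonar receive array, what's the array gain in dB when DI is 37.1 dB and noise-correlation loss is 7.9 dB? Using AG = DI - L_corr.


29.2 dB


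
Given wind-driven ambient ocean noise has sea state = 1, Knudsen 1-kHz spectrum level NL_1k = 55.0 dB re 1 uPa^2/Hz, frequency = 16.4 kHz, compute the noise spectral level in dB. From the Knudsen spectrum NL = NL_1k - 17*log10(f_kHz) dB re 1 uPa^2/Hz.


NL = NL_1k - 17*log10(f_kHz) = 55.0 - 17*log10(16.4) = 55.0 - (20.65) = 34.35

34.35 dB


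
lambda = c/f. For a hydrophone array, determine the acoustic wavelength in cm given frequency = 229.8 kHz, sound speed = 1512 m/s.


lambda = c/f = 1512 / 229800 = 0.0066 m = 0.66 cm

0.66 cm


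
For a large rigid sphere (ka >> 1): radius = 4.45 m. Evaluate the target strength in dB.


6.95 dB


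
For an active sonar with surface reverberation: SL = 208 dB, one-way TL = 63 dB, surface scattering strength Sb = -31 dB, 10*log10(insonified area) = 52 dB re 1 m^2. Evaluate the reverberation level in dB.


RL = SL - 2*TL + Sb + 10*log10(A) = 208 - 2*63 + (-31) + 52 = 103

103 dB


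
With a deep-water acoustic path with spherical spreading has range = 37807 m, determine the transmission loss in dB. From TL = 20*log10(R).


TL = 20*log10(37807) = 91.55

91.55 dB


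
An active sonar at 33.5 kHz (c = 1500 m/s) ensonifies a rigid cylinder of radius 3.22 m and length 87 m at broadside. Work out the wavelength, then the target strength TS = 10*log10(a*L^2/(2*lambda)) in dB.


Step 1: lambda = c/f = 1500/33500 = 0.04478 m
Step 2: TS = 10*log10(a*L^2/(2*lambda)) = 10*log10(3.22*87^2/(2*0.04478)) = 54.35

54.35 dB


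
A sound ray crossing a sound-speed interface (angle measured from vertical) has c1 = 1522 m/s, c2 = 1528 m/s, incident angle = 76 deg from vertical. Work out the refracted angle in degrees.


sin(theta2) = (c2/c1)*sin(theta1) = (1528/1522)*sin(76 deg) = 0.97412
theta2 = arcsin(0.97412) = 76.94

76.94 deg


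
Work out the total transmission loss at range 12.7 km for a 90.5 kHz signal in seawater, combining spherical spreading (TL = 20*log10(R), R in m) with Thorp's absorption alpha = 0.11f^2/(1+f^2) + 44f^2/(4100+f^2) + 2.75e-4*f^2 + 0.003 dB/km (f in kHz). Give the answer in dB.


Step 1 (Thorp): alpha = 0.11*8190.25/(1+8190.25) + 44*8190.25/(4100+8190.25) + 2.75e-4*8190.25 + 0.003 = 31.687 dB/km
Step 2: TL_spread = 20*log10(12700) = 82.08 dB
Step 3: TL_abs = alpha*R = 31.687 * 12.7 = 402.42 dB
Step 4: TL_total = 82.08 + 402.42 = 484.5

484.5 dB


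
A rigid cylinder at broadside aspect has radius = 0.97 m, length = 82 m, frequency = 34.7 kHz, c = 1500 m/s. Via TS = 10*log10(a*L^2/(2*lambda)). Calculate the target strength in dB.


lambda = 1500/34700 = 0.04323 m
TS = 10*log10(0.97*82^2/(2*0.04323)) = 48.78

48.78 dB


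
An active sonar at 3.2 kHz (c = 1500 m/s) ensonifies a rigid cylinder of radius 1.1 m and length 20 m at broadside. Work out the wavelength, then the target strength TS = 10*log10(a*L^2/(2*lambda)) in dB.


Step 1: lambda = c/f = 1500/3200 = 0.46875 m
Step 2: TS = 10*log10(a*L^2/(2*lambda)) = 10*log10(1.1*20^2/(2*0.46875)) = 26.71

26.71 dB


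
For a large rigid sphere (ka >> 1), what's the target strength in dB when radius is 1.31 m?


TS = 10*log10(1.31^2 / 4) = 10*log10(0.429025) = -3.68

-3.68 dB


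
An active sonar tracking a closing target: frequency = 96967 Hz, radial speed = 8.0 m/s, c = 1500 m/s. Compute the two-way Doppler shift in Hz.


fd = 2*f*v/c = 2 * 96967 * 8.0 / 1500 = 1034.31

1034.31 Hz


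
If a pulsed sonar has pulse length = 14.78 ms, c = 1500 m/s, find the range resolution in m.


dR = c*tau/2 = 1500 * 14.78e-3 / 2 = 11.085

11.085 m


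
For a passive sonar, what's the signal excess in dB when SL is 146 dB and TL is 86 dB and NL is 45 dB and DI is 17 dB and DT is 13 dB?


SE = SL - TL - NL + DI - DT = 146 - 86 - 45 + 17 - 13 = 19

19 dB


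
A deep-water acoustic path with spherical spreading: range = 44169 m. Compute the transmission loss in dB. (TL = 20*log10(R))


92.9 dB


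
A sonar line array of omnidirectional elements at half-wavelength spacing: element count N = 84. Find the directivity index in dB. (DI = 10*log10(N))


DI = 10*log10(84) = 19.24

19.24 dB


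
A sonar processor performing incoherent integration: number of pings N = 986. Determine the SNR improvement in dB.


Gain = 5*log10(986) = 14.97

14.97 dB


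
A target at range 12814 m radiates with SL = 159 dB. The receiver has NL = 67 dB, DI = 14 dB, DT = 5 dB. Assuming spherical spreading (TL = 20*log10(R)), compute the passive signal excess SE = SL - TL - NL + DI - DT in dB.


18.85 dB


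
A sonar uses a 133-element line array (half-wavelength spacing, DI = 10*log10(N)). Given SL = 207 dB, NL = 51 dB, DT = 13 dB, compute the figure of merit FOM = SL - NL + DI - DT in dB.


Step 1: DI = 10*log10(133) = 21.24 dB
Step 2: FOM = SL - NL + DI - DT = 207 - 51 + 21.24 - 13 = 164.24

164.24 dB


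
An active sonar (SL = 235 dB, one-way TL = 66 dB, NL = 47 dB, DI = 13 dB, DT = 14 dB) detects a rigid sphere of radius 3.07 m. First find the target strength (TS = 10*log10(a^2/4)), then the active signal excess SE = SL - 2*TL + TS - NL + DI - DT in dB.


Step 1: TS = 10*log10(3.07^2/4) = 3.72 dB
Step 2: SE = SL - 2*TL + TS - NL + DI - DT = 235 - 2*66 + (3.72) - 47 + 13 - 14 = 58.72

58.72 dB


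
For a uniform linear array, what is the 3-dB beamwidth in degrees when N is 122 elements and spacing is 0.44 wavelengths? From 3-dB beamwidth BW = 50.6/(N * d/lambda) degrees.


BW = 50.6 / (122 * 0.44) = 50.6 / 53.68 = 0.94

0.94 deg


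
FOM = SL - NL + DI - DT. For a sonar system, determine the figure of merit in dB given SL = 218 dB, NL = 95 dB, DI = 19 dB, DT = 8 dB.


134 dB


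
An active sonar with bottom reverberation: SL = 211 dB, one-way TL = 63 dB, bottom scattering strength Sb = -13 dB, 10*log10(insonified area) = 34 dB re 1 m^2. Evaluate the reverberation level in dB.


RL = SL - 2*TL + Sb + 10*log10(A) = 211 - 2*63 + (-13) + 34 = 106

106 dB


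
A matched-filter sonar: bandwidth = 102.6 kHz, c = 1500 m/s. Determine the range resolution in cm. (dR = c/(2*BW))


0.73 cm


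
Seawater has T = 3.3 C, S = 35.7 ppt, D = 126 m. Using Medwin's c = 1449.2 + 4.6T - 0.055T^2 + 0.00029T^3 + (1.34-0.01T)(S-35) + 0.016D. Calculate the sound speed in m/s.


1466.72 m/s


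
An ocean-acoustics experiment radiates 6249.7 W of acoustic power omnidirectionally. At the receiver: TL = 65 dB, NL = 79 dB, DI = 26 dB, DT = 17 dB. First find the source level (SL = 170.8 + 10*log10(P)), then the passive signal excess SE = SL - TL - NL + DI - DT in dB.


Step 1: SL = 170.8 + 10*log10(6249.7) = 208.76 dB
Step 2: SE = SL - TL - NL + DI - DT = 208.76 - 65 - 79 + 26 - 17 = 73.76

73.76 dB


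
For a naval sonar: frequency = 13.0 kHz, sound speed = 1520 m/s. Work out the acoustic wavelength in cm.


lambda = c/f = 1520 / 13000 = 0.1169 m = 11.69 cm

11.69 cm


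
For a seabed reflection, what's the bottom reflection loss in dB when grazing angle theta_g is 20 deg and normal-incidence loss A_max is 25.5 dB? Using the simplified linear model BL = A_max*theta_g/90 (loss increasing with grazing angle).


5.67 dB


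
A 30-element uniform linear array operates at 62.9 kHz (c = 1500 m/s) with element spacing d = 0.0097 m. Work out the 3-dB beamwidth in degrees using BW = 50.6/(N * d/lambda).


4.15 deg


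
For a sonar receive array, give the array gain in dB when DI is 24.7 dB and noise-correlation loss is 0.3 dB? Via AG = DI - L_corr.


AG = DI - L_corr = 24.7 - 0.3 = 24.4

24.4 dB


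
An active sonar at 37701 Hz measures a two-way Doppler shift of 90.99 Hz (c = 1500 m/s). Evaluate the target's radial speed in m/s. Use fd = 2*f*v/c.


From fd = 2*f*v/c, v = c*fd/(2*f) = 1500 * 90.99 / (2*37701) = 1.81

1.81 m/s


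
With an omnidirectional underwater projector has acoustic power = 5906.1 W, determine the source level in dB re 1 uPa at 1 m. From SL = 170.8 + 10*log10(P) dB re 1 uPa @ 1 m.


SL = 170.8 + 10*log10(5906.1) = 170.8 + 37.71 = 208.51

208.51 dB


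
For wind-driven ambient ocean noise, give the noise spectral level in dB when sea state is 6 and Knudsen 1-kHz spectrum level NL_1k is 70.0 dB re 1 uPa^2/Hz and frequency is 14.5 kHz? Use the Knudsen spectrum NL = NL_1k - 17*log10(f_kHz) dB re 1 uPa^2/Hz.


NL = NL_1k - 17*log10(f_kHz) = 70.0 - 17*log10(14.5) = 70.0 - (19.74) = 50.26

50.26 dB


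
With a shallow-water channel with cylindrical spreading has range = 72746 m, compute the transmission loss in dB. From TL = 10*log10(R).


TL = 10*log10(72746) = 48.62

48.62 dB


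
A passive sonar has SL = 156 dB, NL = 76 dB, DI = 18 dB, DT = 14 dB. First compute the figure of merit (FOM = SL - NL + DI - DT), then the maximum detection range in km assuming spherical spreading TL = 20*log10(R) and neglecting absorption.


Step 1: FOM = SL - NL + DI - DT = 156 - 76 + 18 - 14 = 84 dB
Step 2: at max range FOM = TL = 20*log10(R), so R = 10^(84/20) = 15848.93 m = 15.85 km

15.85 km


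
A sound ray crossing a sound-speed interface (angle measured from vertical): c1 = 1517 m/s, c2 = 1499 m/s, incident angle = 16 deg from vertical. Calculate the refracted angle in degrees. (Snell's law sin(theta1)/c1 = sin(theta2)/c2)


sin(theta2) = (c2/c1)*sin(theta1) = (1499/1517)*sin(16 deg) = 0.27237
theta2 = arcsin(0.27237) = 15.81

15.81 deg


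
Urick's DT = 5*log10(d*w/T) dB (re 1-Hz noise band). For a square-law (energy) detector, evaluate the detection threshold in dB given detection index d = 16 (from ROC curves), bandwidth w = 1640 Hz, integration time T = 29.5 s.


DT = 5*log10(d*w/T) = 5*log10(16 * 1640 / 29.5) = 5*log10(889.49) = 14.75

14.75 dB


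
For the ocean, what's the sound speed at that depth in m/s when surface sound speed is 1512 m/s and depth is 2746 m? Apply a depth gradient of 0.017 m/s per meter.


c = 1512 + 0.017 * 2746 = 1558.682

1558.682 m/s


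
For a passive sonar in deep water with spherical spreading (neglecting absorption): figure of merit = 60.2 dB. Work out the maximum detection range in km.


At max range FOM = TL, so 20*log10(R) = 60.2
R = 10^(60.2/20) = 1023.29 m = 1.02 km

1.02 km


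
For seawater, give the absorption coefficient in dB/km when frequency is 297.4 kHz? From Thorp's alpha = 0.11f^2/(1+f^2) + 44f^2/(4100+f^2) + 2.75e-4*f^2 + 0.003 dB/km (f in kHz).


66.487 dB/km


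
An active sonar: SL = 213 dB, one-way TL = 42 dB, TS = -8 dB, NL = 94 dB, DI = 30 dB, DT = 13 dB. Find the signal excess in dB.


SE = SL - 2*TL + TS - NL + DI - DT = 213 - 2*42 + (-8) - 94 + 30 - 13 = 44

44 dB


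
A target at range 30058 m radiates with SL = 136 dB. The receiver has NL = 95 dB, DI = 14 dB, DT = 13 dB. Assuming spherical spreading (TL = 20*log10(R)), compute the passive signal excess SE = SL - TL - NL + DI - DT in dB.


Step 1: TL = 20*log10(30058) = 89.56 dB
Step 2: SE = 136 - 89.56 - 95 + 14 - 13 = -47.56

-47.56 dB


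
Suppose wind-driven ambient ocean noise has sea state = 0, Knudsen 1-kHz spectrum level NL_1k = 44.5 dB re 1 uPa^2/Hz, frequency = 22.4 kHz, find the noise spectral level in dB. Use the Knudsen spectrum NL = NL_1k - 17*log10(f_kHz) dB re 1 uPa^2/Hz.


21.55 dB


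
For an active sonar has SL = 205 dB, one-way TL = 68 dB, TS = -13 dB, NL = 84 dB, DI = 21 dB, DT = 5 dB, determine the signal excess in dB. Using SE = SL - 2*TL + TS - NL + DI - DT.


SE = SL - 2*TL + TS - NL + DI - DT = 205 - 2*68 + (-13) - 84 + 21 - 5 = -12

-12 dB


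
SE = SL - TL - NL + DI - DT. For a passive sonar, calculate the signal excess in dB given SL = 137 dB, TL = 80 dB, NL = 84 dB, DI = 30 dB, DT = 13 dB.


SE = SL - TL - NL + DI - DT = 137 - 80 - 84 + 30 - 13 = -10

-10 dB


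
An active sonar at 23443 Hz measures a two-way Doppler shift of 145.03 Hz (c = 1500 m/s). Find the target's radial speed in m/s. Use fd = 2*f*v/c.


From fd = 2*f*v/c, v = c*fd/(2*f) = 1500 * 145.03 / (2*23443) = 4.64

4.64 m/s


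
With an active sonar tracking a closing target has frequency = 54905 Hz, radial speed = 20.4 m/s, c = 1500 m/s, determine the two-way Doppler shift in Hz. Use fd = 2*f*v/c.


1493.42 Hz


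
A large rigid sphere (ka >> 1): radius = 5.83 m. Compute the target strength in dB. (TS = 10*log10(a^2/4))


TS = 10*log10(5.83^2 / 4) = 10*log10(8.497225) = 9.29

9.29 dB


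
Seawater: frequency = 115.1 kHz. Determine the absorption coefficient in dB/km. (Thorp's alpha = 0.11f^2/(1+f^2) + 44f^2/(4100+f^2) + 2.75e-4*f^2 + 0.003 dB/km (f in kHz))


f^2 = 13248.01
alpha = 0.11*13248.01/(1+13248.01) + 44*13248.01/(4100+13248.01) + 2.75e-4*13248.01 + 0.003 = 37.357

37.357 dB/km


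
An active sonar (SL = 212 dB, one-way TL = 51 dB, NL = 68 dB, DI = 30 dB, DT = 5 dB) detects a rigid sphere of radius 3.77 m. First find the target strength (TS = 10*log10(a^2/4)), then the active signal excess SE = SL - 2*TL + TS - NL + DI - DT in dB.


Step 1: TS = 10*log10(3.77^2/4) = 5.51 dB
Step 2: SE = SL - 2*TL + TS - NL + DI - DT = 212 - 2*51 + (5.51) - 68 + 30 - 5 = 72.51

72.51 dB


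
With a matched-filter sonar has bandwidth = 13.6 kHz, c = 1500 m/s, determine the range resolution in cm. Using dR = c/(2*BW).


5.51 cm
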